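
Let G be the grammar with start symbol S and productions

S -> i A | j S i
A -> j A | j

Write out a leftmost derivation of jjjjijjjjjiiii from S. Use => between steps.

S => jSi => jjSii => jjjSiii => jjjjSiiii => jjjjiAiiii => jjjjijAiiii => jjjjijjAiiii => jjjjijjjAiiii => jjjjijjjjAiiii => jjjjijjjjjiiii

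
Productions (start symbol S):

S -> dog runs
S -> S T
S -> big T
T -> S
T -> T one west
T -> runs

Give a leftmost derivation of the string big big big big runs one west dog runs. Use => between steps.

S => big T => big S => big S T => big big T T => big big S T => big big big T T => big big big T one west T => big big big S one west T => big big big big T one west T => big big big big runs one west T => big big big big runs one west S => big big big big runs one west dog runs

S => big T   [S -> big T]
big T => big S   [T -> S]
big S => big S T   [S -> S T]
big S T => big big T T   [S -> big T]
big big T T => big big S T   [T -> S]
big big S T => big big big T T   [S -> big T]
big big big T T => big big big T one west T   [T -> T one west]
big big big T one west T => big big big S one west T   [T -> S]
big big big S one west T => big big big big T one west T   [S -> big T]
big big big big T one west T => big big big big runs one west T   [T -> runs]
big big big big runs one west T => big big big big runs one west S   [T -> S]
big big big big runs one west S => big big big big runs one west dog runs   [S -> dog runs]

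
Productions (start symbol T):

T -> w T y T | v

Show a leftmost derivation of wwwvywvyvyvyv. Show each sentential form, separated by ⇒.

T ⇒ wTyT ⇒ wwTyTyT ⇒ wwwTyTyTyT ⇒ wwwvyTyTyT ⇒ wwwvywTyTyTyT ⇒ wwwvywvyTyTyT ⇒ wwwvywvyvyTyT ⇒ wwwvywvyvyvyT ⇒ wwwvywvyvyvyv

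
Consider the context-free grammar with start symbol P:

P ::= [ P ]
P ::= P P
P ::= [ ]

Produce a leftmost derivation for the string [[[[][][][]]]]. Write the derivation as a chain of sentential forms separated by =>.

P => [P] => [[P]] => [[[P]]] => [[[PP]]] => [[[PPP]]] => [[[[]PP]]] => [[[[]PPP]]] => [[[[][]PP]]] => [[[[][][]P]]] => [[[[][][][]]]]

P => [P]   [P ::= [ P ]]
[P] => [[P]]   [P ::= [ P ]]
[[P]] => [[[P]]]   [P ::= [ P ]]
[[[P]]] => [[[PP]]]   [P ::= P P]
[[[PP]]] => [[[PPP]]]   [P ::= P P]
[[[PPP]]] => [[[[]PP]]]   [P ::= [ ]]
[[[[]PP]]] => [[[[]PPP]]]   [P ::= P P]
[[[[]PPP]]] => [[[[][]PP]]]   [P ::= [ ]]
[[[[][]PP]]] => [[[[][][]P]]]   [P ::= [ ]]
[[[[][][]P]]] => [[[[][][][]]]]   [P ::= [ ]]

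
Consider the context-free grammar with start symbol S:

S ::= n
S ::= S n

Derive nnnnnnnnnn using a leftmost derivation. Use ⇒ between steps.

S ⇒ Sn ⇒ Snn ⇒ Snnn ⇒ Snnnn ⇒ Snnnnn ⇒ Snnnnnn ⇒ Snnnnnnn ⇒ Snnnnnnnn ⇒ Snnnnnnnnn ⇒ nnnnnnnnnn

S ⇒ Sn   [S ::= S n]
Sn ⇒ Snn   [S ::= S n]
Snn ⇒ Snnn   [S ::= S n]
Snnn ⇒ Snnnn   [S ::= S n]
Snnnn ⇒ Snnnnn   [S ::= S n]
Snnnnn ⇒ Snnnnnn   [S ::= S n]
Snnnnnn ⇒ Snnnnnnn   [S ::= S n]
Snnnnnnn ⇒ Snnnnnnnn   [S ::= S n]
Snnnnnnnn ⇒ Snnnnnnnnn   [S ::= S n]
Snnnnnnnnn ⇒ nnnnnnnnnn   [S ::= n]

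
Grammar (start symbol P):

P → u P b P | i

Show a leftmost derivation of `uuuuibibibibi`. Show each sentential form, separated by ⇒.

P ⇒ uPbP ⇒ uuPbPbP ⇒ uuuPbPbPbP ⇒ uuuuPbPbPbPbP ⇒ uuuuibPbPbPbP ⇒ uuuuibibPbPbP ⇒ uuuuibibibPbP ⇒ uuuuibibibibP ⇒ uuuuibibibibi

P ⇒ uPbP   [P → u P b P]
uPbP ⇒ uuPbPbP   [P → u P b P]
uuPbPbP ⇒ uuuPbPbPbP   [P → u P b P]
uuuPbPbPbP ⇒ uuuuPbPbPbPbP   [P → u P b P]
uuuuPbPbPbPbP ⇒ uuuuibPbPbPbP   [P → i]
uuuuibPbPbPbP ⇒ uuuuibibPbPbP   [P → i]
uuuuibibPbPbP ⇒ uuuuibibibPbP   [P → i]
uuuuibibibPbP ⇒ uuuuibibibibP   [P → i]
uuuuibibibibP ⇒ uuuuibibibibi   [P → i]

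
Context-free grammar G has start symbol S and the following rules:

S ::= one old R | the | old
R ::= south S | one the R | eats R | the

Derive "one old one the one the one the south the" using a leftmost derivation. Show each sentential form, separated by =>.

S => one old R => one old one the R => one old one the one the R => one old one the one the one the R => one old one the one the one the south S => one old one the one the one the south the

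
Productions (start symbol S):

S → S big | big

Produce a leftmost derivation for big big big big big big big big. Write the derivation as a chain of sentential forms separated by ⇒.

S ⇒ S big   [S → S big]
S big ⇒ S big big   [S → S big]
S big big ⇒ S big big big   [S → S big]
S big big big ⇒ S big big big big   [S → S big]
S big big big big ⇒ S big big big big big   [S → S big]
S big big big big big ⇒ S big big big big big big   [S → S big]
S big big big big big big ⇒ S big big big big big big big   [S → S big]
S big big big big big big big ⇒ big big big big big big big big   [S → big]

S ⇒ S big ⇒ S big big ⇒ S big big big ⇒ S big big big big ⇒ S big big big big big ⇒ S big big big big big big ⇒ S big big big big big big big ⇒ big big big big big big big big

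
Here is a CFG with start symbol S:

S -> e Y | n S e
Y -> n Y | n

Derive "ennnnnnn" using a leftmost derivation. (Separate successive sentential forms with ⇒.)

S ⇒ eY   [S -> e Y]
eY ⇒ enY   [Y -> n Y]
enY ⇒ ennY   [Y -> n Y]
ennY ⇒ ennnY   [Y -> n Y]
ennnY ⇒ ennnnY   [Y -> n Y]
ennnnY ⇒ ennnnnY   [Y -> n Y]
ennnnnY ⇒ ennnnnnY   [Y -> n Y]
ennnnnnY ⇒ ennnnnnn   [Y -> n]

S ⇒ eY ⇒ enY ⇒ ennY ⇒ ennnY ⇒ ennnnY ⇒ ennnnnY ⇒ ennnnnnY ⇒ ennnnnnn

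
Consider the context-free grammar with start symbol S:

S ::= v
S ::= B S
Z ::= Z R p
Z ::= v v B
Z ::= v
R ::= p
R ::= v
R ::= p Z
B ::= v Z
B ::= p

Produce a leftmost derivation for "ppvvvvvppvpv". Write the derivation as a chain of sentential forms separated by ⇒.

S ⇒ BS   [S ::= B S]
BS ⇒ pS   [B ::= p]
pS ⇒ pBS   [S ::= B S]
pBS ⇒ ppS   [B ::= p]
ppS ⇒ ppBS   [S ::= B S]
ppBS ⇒ ppvZS   [B ::= v Z]
ppvZS ⇒ ppvZRpS   [Z ::= Z R p]
ppvZRpS ⇒ ppvZRpRpS   [Z ::= Z R p]
ppvZRpRpS ⇒ ppvvvBRpRpS   [Z ::= v v B]
ppvvvBRpRpS ⇒ ppvvvvZRpRpS   [B ::= v Z]
ppvvvvZRpRpS ⇒ ppvvvvvRpRpS   [Z ::= v]
ppvvvvvRpRpS ⇒ ppvvvvvppRpS   [R ::= p]
ppvvvvvppRpS ⇒ ppvvvvvppvpS   [R ::= v]
ppvvvvvppvpS ⇒ ppvvvvvppvpv   [S ::= v]

S ⇒ BS ⇒ pS ⇒ pBS ⇒ ppS ⇒ ppBS ⇒ ppvZS ⇒ ppvZRpS ⇒ ppvZRpRpS ⇒ ppvvvBRpRpS ⇒ ppvvvvZRpRpS ⇒ ppvvvvvRpRpS ⇒ ppvvvvvppRpS ⇒ ppvvvvvppvpS ⇒ ppvvvvvppvpv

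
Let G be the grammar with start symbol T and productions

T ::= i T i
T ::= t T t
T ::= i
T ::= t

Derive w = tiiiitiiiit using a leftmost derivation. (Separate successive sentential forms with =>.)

T => tTt => tiTit => tiiTiit => tiiiTiiit => tiiiiTiiiit => tiiiitiiiit

T => tTt   [T ::= t T t]
tTt => tiTit   [T ::= i T i]
tiTit => tiiTiit   [T ::= i T i]
tiiTiit => tiiiTiiit   [T ::= i T i]
tiiiTiiit => tiiiiTiiiit   [T ::= i T i]
tiiiiTiiiit => tiiiitiiiit   [T ::= t]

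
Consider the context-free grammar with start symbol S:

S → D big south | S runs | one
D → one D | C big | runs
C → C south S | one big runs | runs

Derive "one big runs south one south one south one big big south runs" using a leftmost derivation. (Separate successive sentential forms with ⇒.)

S ⇒ S runs ⇒ D big south runs ⇒ C big big south runs ⇒ C south S big big south runs ⇒ C south S south S big big south runs ⇒ C south S south S south S big big south runs ⇒ one big runs south S south S south S big big south runs ⇒ one big runs south one south S south S big big south runs ⇒ one big runs south one south one south S big big south runs ⇒ one big runs south one south one south one big big south runs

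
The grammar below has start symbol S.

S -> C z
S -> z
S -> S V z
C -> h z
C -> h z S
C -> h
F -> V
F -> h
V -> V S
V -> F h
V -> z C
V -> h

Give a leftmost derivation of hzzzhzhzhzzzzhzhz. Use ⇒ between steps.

S ⇒ SVz ⇒ SVzVz ⇒ SVzVzVz ⇒ CzVzVzVz ⇒ hzzVzVzVz ⇒ hzzzCzVzVz ⇒ hzzzhzSzVzVz ⇒ hzzzhzCzzVzVz ⇒ hzzzhzhzSzzVzVz ⇒ hzzzhzhzCzzzVzVz ⇒ hzzzhzhzhzzzzVzVz ⇒ hzzzhzhzhzzzzhzVz ⇒ hzzzhzhzhzzzzhzhz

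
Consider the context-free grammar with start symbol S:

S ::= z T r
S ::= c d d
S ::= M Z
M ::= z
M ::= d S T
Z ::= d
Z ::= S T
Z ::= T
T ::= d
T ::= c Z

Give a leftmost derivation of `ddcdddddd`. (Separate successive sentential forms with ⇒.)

S ⇒ MZ   [S ::= M Z]
MZ ⇒ dSTZ   [M ::= d S T]
dSTZ ⇒ dMZTZ   [S ::= M Z]
dMZTZ ⇒ ddSTZTZ   [M ::= d S T]
ddSTZTZ ⇒ ddcddTZTZ   [S ::= c d d]
ddcddTZTZ ⇒ ddcdddZTZ   [T ::= d]
ddcdddZTZ ⇒ ddcddddTZ   [Z ::= d]
ddcddddTZ ⇒ ddcdddddZ   [T ::= d]
ddcdddddZ ⇒ ddcdddddd   [Z ::= d]

S ⇒ MZ ⇒ dSTZ ⇒ dMZTZ ⇒ ddSTZTZ ⇒ ddcddTZTZ ⇒ ddcdddZTZ ⇒ ddcddddTZ ⇒ ddcdddddZ ⇒ ddcdddddd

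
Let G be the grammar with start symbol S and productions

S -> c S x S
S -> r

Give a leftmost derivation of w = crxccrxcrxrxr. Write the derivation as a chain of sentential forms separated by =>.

S => cSxS => crxS => crxcSxS => crxccSxSxS => crxccrxSxS => crxccrxcSxSxS => crxccrxcrxSxS => crxccrxcrxrxS => crxccrxcrxrxr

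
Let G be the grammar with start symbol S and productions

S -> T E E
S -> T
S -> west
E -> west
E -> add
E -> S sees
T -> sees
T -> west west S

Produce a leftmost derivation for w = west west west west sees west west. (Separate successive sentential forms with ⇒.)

S ⇒ T ⇒ west west S ⇒ west west T E E ⇒ west west west west S E E ⇒ west west west west T E E ⇒ west west west west sees E E ⇒ west west west west sees west E ⇒ west west west west sees west west

S ⇒ T   [S -> T]
T ⇒ west west S   [T -> west west S]
west west S ⇒ west west T E E   [S -> T E E]
west west T E E ⇒ west west west west S E E   [T -> west west S]
west west west west S E E ⇒ west west west west T E E   [S -> T]
west west west west T E E ⇒ west west west west sees E E   [T -> sees]
west west west west sees E E ⇒ west west west west sees west E   [E -> west]
west west west west sees west E ⇒ west west west west sees west west   [E -> west]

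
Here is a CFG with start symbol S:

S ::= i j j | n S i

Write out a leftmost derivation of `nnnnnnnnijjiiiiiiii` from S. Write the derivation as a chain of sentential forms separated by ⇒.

S⇒nSi⇒nnSii⇒nnnSiii⇒nnnnSiiii⇒nnnnnSiiiii⇒nnnnnnSiiiiii⇒nnnnnnnSiiiiiii⇒nnnnnnnnSiiiiiiii⇒nnnnnnnnijjiiiiiiii

S ⇒ nSi   [S ::= n S i]
nSi ⇒ nnSii   [S ::= n S i]
nnSii ⇒ nnnSiii   [S ::= n S i]
nnnSiii ⇒ nnnnSiiii   [S ::= n S i]
nnnnSiiii ⇒ nnnnnSiiiii   [S ::= n S i]
nnnnnSiiiii ⇒ nnnnnnSiiiiii   [S ::= n S i]
nnnnnnSiiiiii ⇒ nnnnnnnSiiiiiii   [S ::= n S i]
nnnnnnnSiiiiiii ⇒ nnnnnnnnSiiiiiiii   [S ::= n S i]
nnnnnnnnSiiiiiiii ⇒ nnnnnnnnijjiiiiiiii   [S ::= i j j]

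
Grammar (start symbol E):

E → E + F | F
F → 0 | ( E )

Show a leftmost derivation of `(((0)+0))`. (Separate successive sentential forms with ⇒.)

E ⇒ F   [E → F]
F ⇒ (E)   [F → ( E )]
(E) ⇒ (F)   [E → F]
(F) ⇒ ((E))   [F → ( E )]
((E)) ⇒ ((E+F))   [E → E + F]
((E+F)) ⇒ ((F+F))   [E → F]
((F+F)) ⇒ (((E)+F))   [F → ( E )]
(((E)+F)) ⇒ (((F)+F))   [E → F]
(((F)+F)) ⇒ (((0)+F))   [F → 0]
(((0)+F)) ⇒ (((0)+0))   [F → 0]

E ⇒ F ⇒ (E) ⇒ (F) ⇒ ((E)) ⇒ ((E+F)) ⇒ ((F+F)) ⇒ (((E)+F)) ⇒ (((F)+F)) ⇒ (((0)+F)) ⇒ (((0)+0))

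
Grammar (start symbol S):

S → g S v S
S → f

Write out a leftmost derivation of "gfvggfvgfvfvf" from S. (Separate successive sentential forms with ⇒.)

S ⇒ gSvS   [S → g S v S]
gSvS ⇒ gfvS   [S → f]
gfvS ⇒ gfvgSvS   [S → g S v S]
gfvgSvS ⇒ gfvggSvSvS   [S → g S v S]
gfvggSvSvS ⇒ gfvggfvSvS   [S → f]
gfvggfvSvS ⇒ gfvggfvgSvSvS   [S → g S v S]
gfvggfvgSvSvS ⇒ gfvggfvgfvSvS   [S → f]
gfvggfvgfvSvS ⇒ gfvggfvgfvfvS   [S → f]
gfvggfvgfvfvS ⇒ gfvggfvgfvfvf   [S → f]

S ⇒ gSvS ⇒ gfvS ⇒ gfvgSvS ⇒ gfvggSvSvS ⇒ gfvggfvSvS ⇒ gfvggfvgSvSvS ⇒ gfvggfvgfvSvS ⇒ gfvggfvgfvfvS ⇒ gfvggfvgfvfvf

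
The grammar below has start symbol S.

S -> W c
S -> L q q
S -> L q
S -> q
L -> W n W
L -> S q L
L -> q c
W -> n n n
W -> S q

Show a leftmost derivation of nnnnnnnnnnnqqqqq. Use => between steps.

S => Lqq => WnWqq => nnnnWqq => nnnnSqqq => nnnnLqqqqq => nnnnWnWqqqqq => nnnnnnnnWqqqqq => nnnnnnnnnnnqqqqq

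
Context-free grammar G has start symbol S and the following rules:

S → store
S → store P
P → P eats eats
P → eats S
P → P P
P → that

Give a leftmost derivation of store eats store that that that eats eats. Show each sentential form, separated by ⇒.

S ⇒ store P ⇒ store P eats eats ⇒ store P P eats eats ⇒ store P P P eats eats ⇒ store eats S P P eats eats ⇒ store eats store P P P eats eats ⇒ store eats store that P P eats eats ⇒ store eats store that that P eats eats ⇒ store eats store that that that eats eats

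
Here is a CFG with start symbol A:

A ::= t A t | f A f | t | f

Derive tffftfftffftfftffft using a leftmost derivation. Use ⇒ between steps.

A ⇒ tAt   [A ::= t A t]
tAt ⇒ tfAft   [A ::= f A f]
tfAft ⇒ tffAfft   [A ::= f A f]
tffAfft ⇒ tfffAffft   [A ::= f A f]
tfffAffft ⇒ tffftAtffft   [A ::= t A t]
tffftAtffft ⇒ tffftfAftffft   [A ::= f A f]
tffftfAftffft ⇒ tffftffAfftffft   [A ::= f A f]
tffftffAfftffft ⇒ tffftfftAtfftffft   [A ::= t A t]
tffftfftAtfftffft ⇒ tffftfftfAftfftffft   [A ::= f A f]
tffftfftfAftfftffft ⇒ tffftfftffftfftffft   [A ::= f]

A ⇒ tAt ⇒ tfAft ⇒ tffAfft ⇒ tfffAffft ⇒ tffftAtffft ⇒ tffftfAftffft ⇒ tffftffAfftffft ⇒ tffftfftAtfftffft ⇒ tffftfftfAftfftffft ⇒ tffftfftffftfftffft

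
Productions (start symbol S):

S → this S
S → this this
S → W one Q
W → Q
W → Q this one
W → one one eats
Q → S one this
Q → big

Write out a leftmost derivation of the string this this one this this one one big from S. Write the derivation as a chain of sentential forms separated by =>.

S => W one Q => Q this one one Q => S one this this one one Q => this this one this this one one Q => this this one this this one one big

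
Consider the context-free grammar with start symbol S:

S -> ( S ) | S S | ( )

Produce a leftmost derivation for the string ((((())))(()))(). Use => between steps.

S => SS   [S -> S S]
SS => (S)S   [S -> ( S )]
(S)S => (SS)S   [S -> S S]
(SS)S => ((S)S)S   [S -> ( S )]
((S)S)S => (((S))S)S   [S -> ( S )]
(((S))S)S => ((((S)))S)S   [S -> ( S )]
((((S)))S)S => ((((())))S)S   [S -> ( )]
((((())))S)S => ((((())))(S))S   [S -> ( S )]
((((())))(S))S => ((((())))(()))S   [S -> ( )]
((((())))(()))S => ((((())))(()))()   [S -> ( )]

S => SS => (S)S => (SS)S => ((S)S)S => (((S))S)S => ((((S)))S)S => ((((())))S)S => ((((())))(S))S => ((((())))(()))S => ((((())))(()))()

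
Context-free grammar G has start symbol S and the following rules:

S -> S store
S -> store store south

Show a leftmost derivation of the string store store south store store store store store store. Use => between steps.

S => S store   [S -> S store]
S store => S store store   [S -> S store]
S store store => S store store store   [S -> S store]
S store store store => S store store store store   [S -> S store]
S store store store store => S store store store store store   [S -> S store]
S store store store store store => S store store store store store store   [S -> S store]
S store store store store store store => store store south store store store store store store   [S -> store store south]

S => S store => S store store => S store store store => S store store store store => S store store store store store => S store store store store store store => store store south store store store store store store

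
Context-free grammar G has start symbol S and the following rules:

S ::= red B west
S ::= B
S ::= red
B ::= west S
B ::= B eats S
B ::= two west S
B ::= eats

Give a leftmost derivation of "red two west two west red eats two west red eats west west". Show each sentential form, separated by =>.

S => red B west => red B eats S west => red two west S eats S west => red two west B eats S west => red two west two west S eats S west => red two west two west red eats S west => red two west two west red eats B west => red two west two west red eats two west S west => red two west two west red eats two west red B west west => red two west two west red eats two west red eats west west

S => red B west   [S ::= red B west]
red B west => red B eats S west   [B ::= B eats S]
red B eats S west => red two west S eats S west   [B ::= two west S]
red two west S eats S west => red two west B eats S west   [S ::= B]
red two west B eats S west => red two west two west S eats S west   [B ::= two west S]
red two west two west S eats S west => red two west two west red eats S west   [S ::= red]
red two west two west red eats S west => red two west two west red eats B west   [S ::= B]
red two west two west red eats B west => red two west two west red eats two west S west   [B ::= two west S]
red two west two west red eats two west S west => red two west two west red eats two west red B west west   [S ::= red B west]
red two west two west red eats two west red B west west => red two west two west red eats two west red eats west west   [B ::= eats]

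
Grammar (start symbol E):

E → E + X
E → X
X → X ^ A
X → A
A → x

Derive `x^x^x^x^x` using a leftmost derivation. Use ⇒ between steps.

E ⇒ X ⇒ X^A ⇒ X^A^A ⇒ X^A^A^A ⇒ X^A^A^A^A ⇒ A^A^A^A^A ⇒ x^A^A^A^A ⇒ x^x^A^A^A ⇒ x^x^x^A^A ⇒ x^x^x^x^A ⇒ x^x^x^x^x

E ⇒ X   [E → X]
X ⇒ X^A   [X → X ^ A]
X^A ⇒ X^A^A   [X → X ^ A]
X^A^A ⇒ X^A^A^A   [X → X ^ A]
X^A^A^A ⇒ X^A^A^A^A   [X → X ^ A]
X^A^A^A^A ⇒ A^A^A^A^A   [X → A]
A^A^A^A^A ⇒ x^A^A^A^A   [A → x]
x^A^A^A^A ⇒ x^x^A^A^A   [A → x]
x^x^A^A^A ⇒ x^x^x^A^A   [A → x]
x^x^x^A^A ⇒ x^x^x^x^A   [A → x]
x^x^x^x^A ⇒ x^x^x^x^x   [A → x]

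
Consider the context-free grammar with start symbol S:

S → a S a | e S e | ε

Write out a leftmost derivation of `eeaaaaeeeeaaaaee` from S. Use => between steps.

S => eSe   [S → e S e]
eSe => eeSee   [S → e S e]
eeSee => eeaSaee   [S → a S a]
eeaSaee => eeaaSaaee   [S → a S a]
eeaaSaaee => eeaaaSaaaee   [S → a S a]
eeaaaSaaaee => eeaaaaSaaaaee   [S → a S a]
eeaaaaSaaaaee => eeaaaaeSeaaaaee   [S → e S e]
eeaaaaeSeaaaaee => eeaaaaeeSeeaaaaee   [S → e S e]
eeaaaaeeSeeaaaaee => eeaaaaeeeeaaaaee   [S → ε]

S=>eSe=>eeSee=>eeaSaee=>eeaaSaaee=>eeaaaSaaaee=>eeaaaaSaaaaee=>eeaaaaeSeaaaaee=>eeaaaaeeSeeaaaaee=>eeaaaaeeeeaaaaee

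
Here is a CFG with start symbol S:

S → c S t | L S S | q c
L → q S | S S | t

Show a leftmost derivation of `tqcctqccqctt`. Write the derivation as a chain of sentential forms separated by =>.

S=>LSS=>tSS=>tqcS=>tqccSt=>tqccLSSt=>tqcctSSt=>tqcctqcSt=>tqcctqccStt=>tqcctqccqctt

S => LSS   [S → L S S]
LSS => tSS   [L → t]
tSS => tqcS   [S → q c]
tqcS => tqccSt   [S → c S t]
tqccSt => tqccLSSt   [S → L S S]
tqccLSSt => tqcctSSt   [L → t]
tqcctSSt => tqcctqcSt   [S → q c]
tqcctqcSt => tqcctqccStt   [S → c S t]
tqcctqccStt => tqcctqccqctt   [S → q c]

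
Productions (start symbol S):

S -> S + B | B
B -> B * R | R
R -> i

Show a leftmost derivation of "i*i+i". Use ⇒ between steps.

S ⇒ S+B ⇒ B+B ⇒ B*R+B ⇒ R*R+B ⇒ i*R+B ⇒ i*i+B ⇒ i*i+R ⇒ i*i+i

S ⇒ S+B   [S -> S + B]
S+B ⇒ B+B   [S -> B]
B+B ⇒ B*R+B   [B -> B * R]
B*R+B ⇒ R*R+B   [B -> R]
R*R+B ⇒ i*R+B   [R -> i]
i*R+B ⇒ i*i+B   [R -> i]
i*i+B ⇒ i*i+R   [B -> R]
i*i+R ⇒ i*i+i   [R -> i]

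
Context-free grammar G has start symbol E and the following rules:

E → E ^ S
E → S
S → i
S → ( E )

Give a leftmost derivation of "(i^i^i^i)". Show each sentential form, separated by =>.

E => S   [E → S]
S => (E)   [S → ( E )]
(E) => (E^S)   [E → E ^ S]
(E^S) => (E^S^S)   [E → E ^ S]
(E^S^S) => (E^S^S^S)   [E → E ^ S]
(E^S^S^S) => (S^S^S^S)   [E → S]
(S^S^S^S) => (i^S^S^S)   [S → i]
(i^S^S^S) => (i^i^S^S)   [S → i]
(i^i^S^S) => (i^i^i^S)   [S → i]
(i^i^i^S) => (i^i^i^i)   [S → i]

E=>S=>(E)=>(E^S)=>(E^S^S)=>(E^S^S^S)=>(S^S^S^S)=>(i^S^S^S)=>(i^i^S^S)=>(i^i^i^S)=>(i^i^i^i)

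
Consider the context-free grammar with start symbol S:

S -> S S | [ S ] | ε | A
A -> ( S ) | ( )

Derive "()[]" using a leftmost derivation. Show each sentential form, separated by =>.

S => SS => AS => ()S => ()SS => ()[S]S => ()[]S => ()[]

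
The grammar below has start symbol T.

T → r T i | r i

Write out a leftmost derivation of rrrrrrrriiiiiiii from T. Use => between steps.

T=>rTi=>rrTii=>rrrTiii=>rrrrTiiii=>rrrrrTiiiii=>rrrrrrTiiiiii=>rrrrrrrTiiiiiii=>rrrrrrrriiiiiiii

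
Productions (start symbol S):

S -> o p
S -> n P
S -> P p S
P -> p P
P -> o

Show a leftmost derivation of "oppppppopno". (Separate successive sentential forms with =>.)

S => PpS => opS => opPpS => oppPpS => opppPpS => oppppPpS => opppppPpS => oppppppPpS => oppppppopS => oppppppopnP => oppppppopno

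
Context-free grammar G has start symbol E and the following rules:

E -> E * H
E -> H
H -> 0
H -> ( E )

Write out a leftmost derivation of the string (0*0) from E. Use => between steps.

E => H => (E) => (E*H) => (H*H) => (0*H) => (0*0)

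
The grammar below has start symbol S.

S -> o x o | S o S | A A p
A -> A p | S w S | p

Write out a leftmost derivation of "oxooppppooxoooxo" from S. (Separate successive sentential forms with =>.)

S => SoS   [S -> S o S]
SoS => oxooS   [S -> o x o]
oxooS => oxooSoS   [S -> S o S]
oxooSoS => oxooSoSoS   [S -> S o S]
oxooSoSoS => oxooAApoSoS   [S -> A A p]
oxooAApoSoS => oxooApApoSoS   [A -> A p]
oxooApApoSoS => oxooppApoSoS   [A -> p]
oxooppApoSoS => oxooppppoSoS   [A -> p]
oxooppppoSoS => oxooppppooxooS   [S -> o x o]
oxooppppooxooS => oxooppppooxoooxo   [S -> o x o]

S => SoS => oxooS => oxooSoS => oxooSoSoS => oxooAApoSoS => oxooApApoSoS => oxooppApoSoS => oxooppppoSoS => oxooppppooxooS => oxooppppooxoooxo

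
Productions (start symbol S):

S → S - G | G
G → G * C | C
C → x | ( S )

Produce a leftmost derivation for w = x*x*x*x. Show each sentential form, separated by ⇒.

S ⇒ G ⇒ G*C ⇒ G*C*C ⇒ G*C*C*C ⇒ C*C*C*C ⇒ x*C*C*C ⇒ x*x*C*C ⇒ x*x*x*C ⇒ x*x*x*x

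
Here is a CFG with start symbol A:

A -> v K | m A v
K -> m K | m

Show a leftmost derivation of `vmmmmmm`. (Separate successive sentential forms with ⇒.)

A ⇒ vK   [A -> v K]
vK ⇒ vmK   [K -> m K]
vmK ⇒ vmmK   [K -> m K]
vmmK ⇒ vmmmK   [K -> m K]
vmmmK ⇒ vmmmmK   [K -> m K]
vmmmmK ⇒ vmmmmmK   [K -> m K]
vmmmmmK ⇒ vmmmmmm   [K -> m]

A ⇒ vK ⇒ vmK ⇒ vmmK ⇒ vmmmK ⇒ vmmmmK ⇒ vmmmmmK ⇒ vmmmmmm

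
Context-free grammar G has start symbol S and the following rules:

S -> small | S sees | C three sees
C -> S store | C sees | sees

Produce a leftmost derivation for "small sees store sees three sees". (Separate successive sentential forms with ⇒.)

S ⇒ C three sees   [S -> C three sees]
C three sees ⇒ C sees three sees   [C -> C sees]
C sees three sees ⇒ S store sees three sees   [C -> S store]
S store sees three sees ⇒ S sees store sees three sees   [S -> S sees]
S sees store sees three sees ⇒ small sees store sees three sees   [S -> small]

S ⇒ C three sees ⇒ C sees three sees ⇒ S store sees three sees ⇒ S sees store sees three sees ⇒ small sees store sees three sees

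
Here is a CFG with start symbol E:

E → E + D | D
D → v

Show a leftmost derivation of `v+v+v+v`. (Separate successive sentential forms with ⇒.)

E ⇒ E+D ⇒ E+D+D ⇒ E+D+D+D ⇒ D+D+D+D ⇒ v+D+D+D ⇒ v+v+D+D ⇒ v+v+v+D ⇒ v+v+v+v

E ⇒ E+D   [E → E + D]
E+D ⇒ E+D+D   [E → E + D]
E+D+D ⇒ E+D+D+D   [E → E + D]
E+D+D+D ⇒ D+D+D+D   [E → D]
D+D+D+D ⇒ v+D+D+D   [D → v]
v+D+D+D ⇒ v+v+D+D   [D → v]
v+v+D+D ⇒ v+v+v+D   [D → v]
v+v+v+D ⇒ v+v+v+v   [D → v]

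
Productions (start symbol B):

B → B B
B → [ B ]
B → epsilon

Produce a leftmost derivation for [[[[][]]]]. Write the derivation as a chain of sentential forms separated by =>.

B => [B]   [B → [ B ]]
[B] => [[B]]   [B → [ B ]]
[[B]] => [[[B]]]   [B → [ B ]]
[[[B]]] => [[[BB]]]   [B → B B]
[[[BB]]] => [[[[B]B]]]   [B → [ B ]]
[[[[B]B]]] => [[[[]B]]]   [B → epsilon]
[[[[]B]]] => [[[[][B]]]]   [B → [ B ]]
[[[[][B]]]] => [[[[][]]]]   [B → epsilon]

B => [B] => [[B]] => [[[B]]] => [[[BB]]] => [[[[B]B]]] => [[[[]B]]] => [[[[][B]]]] => [[[[][]]]]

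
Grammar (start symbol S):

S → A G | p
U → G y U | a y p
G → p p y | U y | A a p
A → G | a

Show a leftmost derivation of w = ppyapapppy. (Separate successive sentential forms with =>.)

S => AG => GG => AapG => GapG => AapapG => GapapG => ppyapapG => ppyapapppy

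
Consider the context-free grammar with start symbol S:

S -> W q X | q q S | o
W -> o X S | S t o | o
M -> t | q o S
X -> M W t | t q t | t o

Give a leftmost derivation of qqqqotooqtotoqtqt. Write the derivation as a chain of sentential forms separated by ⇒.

S⇒WqX⇒StoqX⇒qqStoqX⇒qqqqStoqX⇒qqqqWqXtoqX⇒qqqqoXSqXtoqX⇒qqqqotoSqXtoqX⇒qqqqotooqXtoqX⇒qqqqotooqtotoqX⇒qqqqotooqtotoqtqt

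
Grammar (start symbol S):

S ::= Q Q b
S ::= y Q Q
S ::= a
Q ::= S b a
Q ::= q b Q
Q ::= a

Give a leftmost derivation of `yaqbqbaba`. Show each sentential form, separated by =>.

S=>yQQ=>yaQ=>yaqbQ=>yaqbqbQ=>yaqbqbSba=>yaqbqbaba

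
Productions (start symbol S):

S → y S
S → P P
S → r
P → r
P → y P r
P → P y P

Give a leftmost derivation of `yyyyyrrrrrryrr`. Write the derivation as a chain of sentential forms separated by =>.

S => PP => PyPP => yPryPP => yyPrryPP => yyyPrrryPP => yyyyPrrrryPP => yyyyyPrrrrryPP => yyyyyrrrrrryPP => yyyyyrrrrrryrP => yyyyyrrrrrryrr

S => PP   [S → P P]
PP => PyPP   [P → P y P]
PyPP => yPryPP   [P → y P r]
yPryPP => yyPrryPP   [P → y P r]
yyPrryPP => yyyPrrryPP   [P → y P r]
yyyPrrryPP => yyyyPrrrryPP   [P → y P r]
yyyyPrrrryPP => yyyyyPrrrrryPP   [P → y P r]
yyyyyPrrrrryPP => yyyyyrrrrrryPP   [P → r]
yyyyyrrrrrryPP => yyyyyrrrrrryrP   [P → r]
yyyyyrrrrrryrP => yyyyyrrrrrryrr   [P → r]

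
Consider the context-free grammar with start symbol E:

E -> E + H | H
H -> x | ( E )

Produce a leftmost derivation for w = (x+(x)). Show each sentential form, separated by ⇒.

E⇒H⇒(E)⇒(E+H)⇒(H+H)⇒(x+H)⇒(x+(E))⇒(x+(H))⇒(x+(x))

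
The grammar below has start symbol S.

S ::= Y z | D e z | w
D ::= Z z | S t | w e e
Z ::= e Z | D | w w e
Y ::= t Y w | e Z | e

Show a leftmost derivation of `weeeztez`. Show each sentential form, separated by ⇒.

S ⇒ Dez   [S ::= D e z]
Dez ⇒ Stez   [D ::= S t]
Stez ⇒ Deztez   [S ::= D e z]
Deztez ⇒ weeeztez   [D ::= w e e]

S⇒Dez⇒Stez⇒Deztez⇒weeeztez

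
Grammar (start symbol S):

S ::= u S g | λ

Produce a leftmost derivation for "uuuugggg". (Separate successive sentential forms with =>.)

S => uSg => uuSgg => uuuSggg => uuuuSgggg => uuuugggg

S => uSg   [S ::= u S g]
uSg => uuSgg   [S ::= u S g]
uuSgg => uuuSggg   [S ::= u S g]
uuuSggg => uuuuSgggg   [S ::= u S g]
uuuuSgggg => uuuugggg   [S ::= λ]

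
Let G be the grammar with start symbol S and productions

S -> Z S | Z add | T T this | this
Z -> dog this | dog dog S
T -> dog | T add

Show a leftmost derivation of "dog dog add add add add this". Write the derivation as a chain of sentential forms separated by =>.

S => T T this => dog T this => dog T add this => dog T add add this => dog T add add add this => dog T add add add add this => dog dog add add add add this

S => T T this   [S -> T T this]
T T this => dog T this   [T -> dog]
dog T this => dog T add this   [T -> T add]
dog T add this => dog T add add this   [T -> T add]
dog T add add this => dog T add add add this   [T -> T add]
dog T add add add this => dog T add add add add this   [T -> T add]
dog T add add add add this => dog dog add add add add this   [T -> dog]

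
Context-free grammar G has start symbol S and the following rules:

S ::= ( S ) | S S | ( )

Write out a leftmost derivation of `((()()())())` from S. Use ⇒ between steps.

S ⇒ (S)   [S ::= ( S )]
(S) ⇒ (SS)   [S ::= S S]
(SS) ⇒ ((S)S)   [S ::= ( S )]
((S)S) ⇒ ((SS)S)   [S ::= S S]
((SS)S) ⇒ ((SSS)S)   [S ::= S S]
((SSS)S) ⇒ ((()SS)S)   [S ::= ( )]
((()SS)S) ⇒ ((()()S)S)   [S ::= ( )]
((()()S)S) ⇒ ((()()())S)   [S ::= ( )]
((()()())S) ⇒ ((()()())())   [S ::= ( )]

S ⇒ (S) ⇒ (SS) ⇒ ((S)S) ⇒ ((SS)S) ⇒ ((SSS)S) ⇒ ((()SS)S) ⇒ ((()()S)S) ⇒ ((()()())S) ⇒ ((()()())())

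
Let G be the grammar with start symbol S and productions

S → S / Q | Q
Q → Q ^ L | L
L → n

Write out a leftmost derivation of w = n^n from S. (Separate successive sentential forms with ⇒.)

S ⇒ Q ⇒ Q^L ⇒ L^L ⇒ n^L ⇒ n^n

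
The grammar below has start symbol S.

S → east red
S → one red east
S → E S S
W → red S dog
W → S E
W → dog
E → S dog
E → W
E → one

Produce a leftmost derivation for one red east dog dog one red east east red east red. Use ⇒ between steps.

S ⇒ E S S ⇒ S dog S S ⇒ one red east dog S S ⇒ one red east dog E S S S ⇒ one red east dog W S S S ⇒ one red east dog dog S S S ⇒ one red east dog dog one red east S S ⇒ one red east dog dog one red east east red S ⇒ one red east dog dog one red east east red east red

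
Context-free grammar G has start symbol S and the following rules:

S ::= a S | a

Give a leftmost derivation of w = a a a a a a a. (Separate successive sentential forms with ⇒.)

S ⇒ a S ⇒ a a S ⇒ a a a S ⇒ a a a a S ⇒ a a a a a S ⇒ a a a a a a S ⇒ a a a a a a a

S ⇒ a S   [S ::= a S]
a S ⇒ a a S   [S ::= a S]
a a S ⇒ a a a S   [S ::= a S]
a a a S ⇒ a a a a S   [S ::= a S]
a a a a S ⇒ a a a a a S   [S ::= a S]
a a a a a S ⇒ a a a a a a S   [S ::= a S]
a a a a a a S ⇒ a a a a a a a   [S ::= a]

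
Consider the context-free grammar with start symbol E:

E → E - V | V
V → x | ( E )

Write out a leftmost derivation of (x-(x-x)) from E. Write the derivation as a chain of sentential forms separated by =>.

E => V => (E) => (E-V) => (V-V) => (x-V) => (x-(E)) => (x-(E-V)) => (x-(V-V)) => (x-(x-V)) => (x-(x-x))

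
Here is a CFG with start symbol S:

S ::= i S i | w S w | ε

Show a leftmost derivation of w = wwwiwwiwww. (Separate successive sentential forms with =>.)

S => wSw => wwSww => wwwSwww => wwwiSiwww => wwwiwSwiwww => wwwiwwiwww

S => wSw   [S ::= w S w]
wSw => wwSww   [S ::= w S w]
wwSww => wwwSwww   [S ::= w S w]
wwwSwww => wwwiSiwww   [S ::= i S i]
wwwiSiwww => wwwiwSwiwww   [S ::= w S w]
wwwiwSwiwww => wwwiwwiwww   [S ::= ε]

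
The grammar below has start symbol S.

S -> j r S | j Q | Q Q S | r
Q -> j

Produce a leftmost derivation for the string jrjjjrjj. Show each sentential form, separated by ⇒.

S ⇒ jrS ⇒ jrQQS ⇒ jrjQS ⇒ jrjjS ⇒ jrjjjrS ⇒ jrjjjrjQ ⇒ jrjjjrjj

S ⇒ jrS   [S -> j r S]
jrS ⇒ jrQQS   [S -> Q Q S]
jrQQS ⇒ jrjQS   [Q -> j]
jrjQS ⇒ jrjjS   [Q -> j]
jrjjS ⇒ jrjjjrS   [S -> j r S]
jrjjjrS ⇒ jrjjjrjQ   [S -> j Q]
jrjjjrjQ ⇒ jrjjjrjj   [Q -> j]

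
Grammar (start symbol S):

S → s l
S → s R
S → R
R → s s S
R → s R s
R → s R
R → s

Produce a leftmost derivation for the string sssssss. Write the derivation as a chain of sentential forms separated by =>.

S => sR   [S → s R]
sR => sssS   [R → s s S]
sssS => sssR   [S → R]
sssR => ssssR   [R → s R]
ssssR => sssssR   [R → s R]
sssssR => ssssssR   [R → s R]
ssssssR => sssssss   [R → s]

S => sR => sssS => sssR => ssssR => sssssR => ssssssR => sssssss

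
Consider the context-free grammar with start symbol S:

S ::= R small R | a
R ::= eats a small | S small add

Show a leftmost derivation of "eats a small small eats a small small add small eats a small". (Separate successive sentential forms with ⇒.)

S ⇒ R small R   [S ::= R small R]
R small R ⇒ S small add small R   [R ::= S small add]
S small add small R ⇒ R small R small add small R   [S ::= R small R]
R small R small add small R ⇒ eats a small small R small add small R   [R ::= eats a small]
eats a small small R small add small R ⇒ eats a small small eats a small small add small R   [R ::= eats a small]
eats a small small eats a small small add small R ⇒ eats a small small eats a small small add small eats a small   [R ::= eats a small]

S ⇒ R small R ⇒ S small add small R ⇒ R small R small add small R ⇒ eats a small small R small add small R ⇒ eats a small small eats a small small add small R ⇒ eats a small small eats a small small add small eats a small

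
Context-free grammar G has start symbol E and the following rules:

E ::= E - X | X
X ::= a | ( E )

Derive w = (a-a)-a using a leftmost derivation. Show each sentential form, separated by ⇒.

E ⇒ E-X   [E ::= E - X]
E-X ⇒ X-X   [E ::= X]
X-X ⇒ (E)-X   [X ::= ( E )]
(E)-X ⇒ (E-X)-X   [E ::= E - X]
(E-X)-X ⇒ (X-X)-X   [E ::= X]
(X-X)-X ⇒ (a-X)-X   [X ::= a]
(a-X)-X ⇒ (a-a)-X   [X ::= a]
(a-a)-X ⇒ (a-a)-a   [X ::= a]

E⇒E-X⇒X-X⇒(E)-X⇒(E-X)-X⇒(X-X)-X⇒(a-X)-X⇒(a-a)-X⇒(a-a)-a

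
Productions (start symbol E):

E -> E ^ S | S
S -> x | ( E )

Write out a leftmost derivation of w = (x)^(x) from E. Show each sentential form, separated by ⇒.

E ⇒ E^S   [E -> E ^ S]
E^S ⇒ S^S   [E -> S]
S^S ⇒ (E)^S   [S -> ( E )]
(E)^S ⇒ (S)^S   [E -> S]
(S)^S ⇒ (x)^S   [S -> x]
(x)^S ⇒ (x)^(E)   [S -> ( E )]
(x)^(E) ⇒ (x)^(S)   [E -> S]
(x)^(S) ⇒ (x)^(x)   [S -> x]

E ⇒ E^S ⇒ S^S ⇒ (E)^S ⇒ (S)^S ⇒ (x)^S ⇒ (x)^(E) ⇒ (x)^(S) ⇒ (x)^(x)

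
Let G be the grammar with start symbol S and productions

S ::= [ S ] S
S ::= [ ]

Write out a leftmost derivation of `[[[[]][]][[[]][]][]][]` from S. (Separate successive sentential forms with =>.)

S => [S]S => [[S]S]S => [[[S]S]S]S => [[[[]]S]S]S => [[[[]][]]S]S => [[[[]][]][S]S]S => [[[[]][]][[S]S]S]S => [[[[]][]][[[]]S]S]S => [[[[]][]][[[]][]]S]S => [[[[]][]][[[]][]][]]S => [[[[]][]][[[]][]][]][]

S => [S]S   [S ::= [ S ] S]
[S]S => [[S]S]S   [S ::= [ S ] S]
[[S]S]S => [[[S]S]S]S   [S ::= [ S ] S]
[[[S]S]S]S => [[[[]]S]S]S   [S ::= [ ]]
[[[[]]S]S]S => [[[[]][]]S]S   [S ::= [ ]]
[[[[]][]]S]S => [[[[]][]][S]S]S   [S ::= [ S ] S]
[[[[]][]][S]S]S => [[[[]][]][[S]S]S]S   [S ::= [ S ] S]
[[[[]][]][[S]S]S]S => [[[[]][]][[[]]S]S]S   [S ::= [ ]]
[[[[]][]][[[]]S]S]S => [[[[]][]][[[]][]]S]S   [S ::= [ ]]
[[[[]][]][[[]][]]S]S => [[[[]][]][[[]][]][]]S   [S ::= [ ]]
[[[[]][]][[[]][]][]]S => [[[[]][]][[[]][]][]][]   [S ::= [ ]]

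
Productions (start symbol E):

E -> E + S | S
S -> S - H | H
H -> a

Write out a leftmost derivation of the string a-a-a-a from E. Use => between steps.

E => S => S-H => S-H-H => S-H-H-H => H-H-H-H => a-H-H-H => a-a-H-H => a-a-a-H => a-a-a-a

E => S   [E -> S]
S => S-H   [S -> S - H]
S-H => S-H-H   [S -> S - H]
S-H-H => S-H-H-H   [S -> S - H]
S-H-H-H => H-H-H-H   [S -> H]
H-H-H-H => a-H-H-H   [H -> a]
a-H-H-H => a-a-H-H   [H -> a]
a-a-H-H => a-a-a-H   [H -> a]
a-a-a-H => a-a-a-a   [H -> a]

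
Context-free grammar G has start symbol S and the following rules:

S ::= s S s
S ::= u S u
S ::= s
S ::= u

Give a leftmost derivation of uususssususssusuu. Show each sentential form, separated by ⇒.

S ⇒ uSu   [S ::= u S u]
uSu ⇒ uuSuu   [S ::= u S u]
uuSuu ⇒ uusSsuu   [S ::= s S s]
uusSsuu ⇒ uusuSusuu   [S ::= u S u]
uusuSusuu ⇒ uususSsusuu   [S ::= s S s]
uususSsusuu ⇒ uusussSssusuu   [S ::= s S s]
uusussSssusuu ⇒ uususssSsssusuu   [S ::= s S s]
uususssSsssusuu ⇒ uususssuSusssusuu   [S ::= u S u]
uususssuSusssusuu ⇒ uususssususssusuu   [S ::= s]

S ⇒ uSu ⇒ uuSuu ⇒ uusSsuu ⇒ uusuSusuu ⇒ uususSsusuu ⇒ uusussSssusuu ⇒ uususssSsssusuu ⇒ uususssuSusssusuu ⇒ uususssususssusuu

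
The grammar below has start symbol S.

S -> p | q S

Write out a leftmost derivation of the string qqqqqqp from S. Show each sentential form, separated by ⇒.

S ⇒ qS ⇒ qqS ⇒ qqqS ⇒ qqqqS ⇒ qqqqqS ⇒ qqqqqqS ⇒ qqqqqqp

S ⇒ qS   [S -> q S]
qS ⇒ qqS   [S -> q S]
qqS ⇒ qqqS   [S -> q S]
qqqS ⇒ qqqqS   [S -> q S]
qqqqS ⇒ qqqqqS   [S -> q S]
qqqqqS ⇒ qqqqqqS   [S -> q S]
qqqqqqS ⇒ qqqqqqp   [S -> p]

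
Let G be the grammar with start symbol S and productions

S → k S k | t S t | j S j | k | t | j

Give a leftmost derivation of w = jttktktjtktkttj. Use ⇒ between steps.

S ⇒ jSj ⇒ jtStj ⇒ jttSttj ⇒ jttkSkttj ⇒ jttktStkttj ⇒ jttktkSktkttj ⇒ jttktktStktkttj ⇒ jttktktjtktkttj

S ⇒ jSj   [S → j S j]
jSj ⇒ jtStj   [S → t S t]
jtStj ⇒ jttSttj   [S → t S t]
jttSttj ⇒ jttkSkttj   [S → k S k]
jttkSkttj ⇒ jttktStkttj   [S → t S t]
jttktStkttj ⇒ jttktkSktkttj   [S → k S k]
jttktkSktkttj ⇒ jttktktStktkttj   [S → t S t]
jttktktStktkttj ⇒ jttktktjtktkttj   [S → j]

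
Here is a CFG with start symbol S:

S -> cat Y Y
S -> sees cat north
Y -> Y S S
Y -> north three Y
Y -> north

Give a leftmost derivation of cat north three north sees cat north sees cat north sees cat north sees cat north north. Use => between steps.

S => cat Y Y   [S -> cat Y Y]
cat Y Y => cat north three Y Y   [Y -> north three Y]
cat north three Y Y => cat north three Y S S Y   [Y -> Y S S]
cat north three Y S S Y => cat north three Y S S S S Y   [Y -> Y S S]
cat north three Y S S S S Y => cat north three north S S S S Y   [Y -> north]
cat north three north S S S S Y => cat north three north sees cat north S S S Y   [S -> sees cat north]
cat north three north sees cat north S S S Y => cat north three north sees cat north sees cat north S S Y   [S -> sees cat north]
cat north three north sees cat north sees cat north S S Y => cat north three north sees cat north sees cat north sees cat north S Y   [S -> sees cat north]
cat north three north sees cat north sees cat north sees cat north S Y => cat north three north sees cat north sees cat north sees cat north sees cat north Y   [S -> sees cat north]
cat north three north sees cat north sees cat north sees cat north sees cat north Y => cat north three north sees cat north sees cat north sees cat north sees cat north north   [Y -> north]

S => cat Y Y => cat north three Y Y => cat north three Y S S Y => cat north three Y S S S S Y => cat north three north S S S S Y => cat north three north sees cat north S S S Y => cat north three north sees cat north sees cat north S S Y => cat north three north sees cat north sees cat north sees cat north S Y => cat north three north sees cat north sees cat north sees cat north sees cat north Y => cat north three north sees cat north sees cat north sees cat north sees cat north north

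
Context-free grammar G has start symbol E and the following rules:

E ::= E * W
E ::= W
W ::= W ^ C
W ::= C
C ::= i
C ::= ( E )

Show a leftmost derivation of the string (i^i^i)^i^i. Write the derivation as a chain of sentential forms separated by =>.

E => W   [E ::= W]
W => W^C   [W ::= W ^ C]
W^C => W^C^C   [W ::= W ^ C]
W^C^C => C^C^C   [W ::= C]
C^C^C => (E)^C^C   [C ::= ( E )]
(E)^C^C => (W)^C^C   [E ::= W]
(W)^C^C => (W^C)^C^C   [W ::= W ^ C]
(W^C)^C^C => (W^C^C)^C^C   [W ::= W ^ C]
(W^C^C)^C^C => (C^C^C)^C^C   [W ::= C]
(C^C^C)^C^C => (i^C^C)^C^C   [C ::= i]
(i^C^C)^C^C => (i^i^C)^C^C   [C ::= i]
(i^i^C)^C^C => (i^i^i)^C^C   [C ::= i]
(i^i^i)^C^C => (i^i^i)^i^C   [C ::= i]
(i^i^i)^i^C => (i^i^i)^i^i   [C ::= i]

E => W => W^C => W^C^C => C^C^C => (E)^C^C => (W)^C^C => (W^C)^C^C => (W^C^C)^C^C => (C^C^C)^C^C => (i^C^C)^C^C => (i^i^C)^C^C => (i^i^i)^C^C => (i^i^i)^i^C => (i^i^i)^i^i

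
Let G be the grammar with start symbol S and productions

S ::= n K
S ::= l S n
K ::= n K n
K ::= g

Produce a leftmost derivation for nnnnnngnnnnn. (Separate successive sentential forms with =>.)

S => nK => nnKn => nnnKnn => nnnnKnnn => nnnnnKnnnn => nnnnnnKnnnnn => nnnnnngnnnnn

S => nK   [S ::= n K]
nK => nnKn   [K ::= n K n]
nnKn => nnnKnn   [K ::= n K n]
nnnKnn => nnnnKnnn   [K ::= n K n]
nnnnKnnn => nnnnnKnnnn   [K ::= n K n]
nnnnnKnnnn => nnnnnnKnnnnn   [K ::= n K n]
nnnnnnKnnnnn => nnnnnngnnnnn   [K ::= g]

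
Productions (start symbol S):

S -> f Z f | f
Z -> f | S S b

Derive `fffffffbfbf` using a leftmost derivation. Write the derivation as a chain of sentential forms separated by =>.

S=>fZf=>fSSbf=>ffZfSbf=>ffffSbf=>fffffZfbf=>fffffSSbfbf=>ffffffSbfbf=>fffffffbfbf

S => fZf   [S -> f Z f]
fZf => fSSbf   [Z -> S S b]
fSSbf => ffZfSbf   [S -> f Z f]
ffZfSbf => ffffSbf   [Z -> f]
ffffSbf => fffffZfbf   [S -> f Z f]
fffffZfbf => fffffSSbfbf   [Z -> S S b]
fffffSSbfbf => ffffffSbfbf   [S -> f]
ffffffSbfbf => fffffffbfbf   [S -> f]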